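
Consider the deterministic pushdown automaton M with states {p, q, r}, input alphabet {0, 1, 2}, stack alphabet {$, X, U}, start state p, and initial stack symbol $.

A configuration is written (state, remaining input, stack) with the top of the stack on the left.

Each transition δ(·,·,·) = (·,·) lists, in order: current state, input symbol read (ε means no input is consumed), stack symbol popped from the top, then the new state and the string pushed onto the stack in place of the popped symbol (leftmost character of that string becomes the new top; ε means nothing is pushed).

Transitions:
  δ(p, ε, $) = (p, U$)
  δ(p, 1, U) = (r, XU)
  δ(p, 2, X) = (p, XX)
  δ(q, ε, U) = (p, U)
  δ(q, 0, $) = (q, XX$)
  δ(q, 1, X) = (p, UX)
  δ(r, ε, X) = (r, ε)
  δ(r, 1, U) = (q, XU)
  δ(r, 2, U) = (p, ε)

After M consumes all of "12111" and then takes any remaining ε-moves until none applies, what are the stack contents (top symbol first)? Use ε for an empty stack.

(p, 12111, $) ⊢ (p, 12111, U$) ⊢ (r, 2111, XU$) ⊢ (r, 2111, U$) ⊢ (p, 111, $) ⊢ (p, 111, U$) ⊢ (r, 11, XU$) ⊢ (r, 11, U$) ⊢ (q, 1, XU$) ⊢ (p, ε, UXU$)
All input consumed in state p with stack UXU$.

UXU$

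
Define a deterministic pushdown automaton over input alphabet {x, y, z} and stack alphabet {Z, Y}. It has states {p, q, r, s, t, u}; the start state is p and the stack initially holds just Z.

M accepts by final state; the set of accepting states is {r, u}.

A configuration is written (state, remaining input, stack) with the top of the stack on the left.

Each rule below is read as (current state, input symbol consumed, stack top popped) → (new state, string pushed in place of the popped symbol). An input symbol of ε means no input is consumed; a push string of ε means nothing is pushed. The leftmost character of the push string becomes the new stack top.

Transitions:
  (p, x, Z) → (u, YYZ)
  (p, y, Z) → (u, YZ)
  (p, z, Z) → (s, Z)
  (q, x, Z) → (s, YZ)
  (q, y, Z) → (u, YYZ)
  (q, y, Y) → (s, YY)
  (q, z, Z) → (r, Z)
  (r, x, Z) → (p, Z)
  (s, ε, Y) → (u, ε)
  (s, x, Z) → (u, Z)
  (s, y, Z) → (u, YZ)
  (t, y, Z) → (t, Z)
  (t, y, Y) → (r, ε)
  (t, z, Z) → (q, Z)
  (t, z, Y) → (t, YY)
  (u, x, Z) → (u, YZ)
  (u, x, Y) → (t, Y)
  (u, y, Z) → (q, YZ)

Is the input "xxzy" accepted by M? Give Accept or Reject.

(p, xxzy, Z)
  read x, top Z: go to u, push YYZ → (u, xzy, YYZ)
  read x, top Y: go to t, push Y → (t, zy, YYZ)
  read z, top Y: go to t, push YY → (t, y, YYYZ)
  read y, top Y: go to r, push ε → (r, ε, YYZ)
All input consumed; state r ∈ F.

Accept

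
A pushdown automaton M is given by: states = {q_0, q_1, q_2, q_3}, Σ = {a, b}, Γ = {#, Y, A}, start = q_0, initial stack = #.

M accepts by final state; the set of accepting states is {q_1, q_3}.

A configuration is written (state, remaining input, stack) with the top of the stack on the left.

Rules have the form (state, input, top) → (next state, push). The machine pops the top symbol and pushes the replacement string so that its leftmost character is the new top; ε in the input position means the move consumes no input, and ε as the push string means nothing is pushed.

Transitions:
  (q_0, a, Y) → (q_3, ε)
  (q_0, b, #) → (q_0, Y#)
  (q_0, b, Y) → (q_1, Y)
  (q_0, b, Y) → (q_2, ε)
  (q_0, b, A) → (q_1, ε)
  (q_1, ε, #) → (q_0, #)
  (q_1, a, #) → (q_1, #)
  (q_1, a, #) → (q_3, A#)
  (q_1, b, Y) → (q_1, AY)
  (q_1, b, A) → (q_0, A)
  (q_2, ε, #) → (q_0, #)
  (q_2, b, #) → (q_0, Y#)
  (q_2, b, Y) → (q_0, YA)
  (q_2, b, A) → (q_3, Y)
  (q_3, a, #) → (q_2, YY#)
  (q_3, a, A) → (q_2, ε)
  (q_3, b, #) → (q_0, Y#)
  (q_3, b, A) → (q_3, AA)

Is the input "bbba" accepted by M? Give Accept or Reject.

Accept

One accepting computation: (q_0, bbba, #) ⊢ (q_0, bba, Y#) ⊢ (q_2, ba, #) ⊢ (q_0, a, Y#) ⊢ (q_3, ε, #)
All input consumed and state q_3 ∈ F.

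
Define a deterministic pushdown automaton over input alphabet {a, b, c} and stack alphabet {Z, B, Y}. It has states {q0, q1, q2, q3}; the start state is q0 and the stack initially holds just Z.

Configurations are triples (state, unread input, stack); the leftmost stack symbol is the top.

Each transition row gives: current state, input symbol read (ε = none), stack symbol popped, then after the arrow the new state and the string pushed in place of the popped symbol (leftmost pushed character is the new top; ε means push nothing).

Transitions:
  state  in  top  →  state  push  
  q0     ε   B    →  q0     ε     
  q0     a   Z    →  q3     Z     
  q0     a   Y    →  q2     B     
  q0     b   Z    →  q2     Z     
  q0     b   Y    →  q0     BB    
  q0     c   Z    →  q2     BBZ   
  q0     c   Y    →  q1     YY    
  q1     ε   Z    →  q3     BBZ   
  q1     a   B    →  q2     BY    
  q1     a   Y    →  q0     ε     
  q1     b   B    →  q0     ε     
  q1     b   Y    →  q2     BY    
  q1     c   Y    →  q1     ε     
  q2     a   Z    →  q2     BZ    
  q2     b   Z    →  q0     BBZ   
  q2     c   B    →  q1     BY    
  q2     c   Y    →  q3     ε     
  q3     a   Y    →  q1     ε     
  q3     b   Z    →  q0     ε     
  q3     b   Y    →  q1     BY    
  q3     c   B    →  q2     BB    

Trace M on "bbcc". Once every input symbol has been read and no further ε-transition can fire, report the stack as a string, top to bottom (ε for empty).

BYBZ

(q0, bbcc, Z)
  read b, top Z: go to q2, push Z → (q2, bcc, Z)
  read b, top Z: go to q0, push BBZ → (q0, cc, BBZ)
  ε-move, top B: go to q0, push ε → (q0, cc, BZ)
  ε-move, top B: go to q0, push ε → (q0, cc, Z)
  read c, top Z: go to q2, push BBZ → (q2, c, BBZ)
  read c, top B: go to q1, push BY → (q1, ε, BYBZ)
All input consumed in state q1 with stack BYBZ.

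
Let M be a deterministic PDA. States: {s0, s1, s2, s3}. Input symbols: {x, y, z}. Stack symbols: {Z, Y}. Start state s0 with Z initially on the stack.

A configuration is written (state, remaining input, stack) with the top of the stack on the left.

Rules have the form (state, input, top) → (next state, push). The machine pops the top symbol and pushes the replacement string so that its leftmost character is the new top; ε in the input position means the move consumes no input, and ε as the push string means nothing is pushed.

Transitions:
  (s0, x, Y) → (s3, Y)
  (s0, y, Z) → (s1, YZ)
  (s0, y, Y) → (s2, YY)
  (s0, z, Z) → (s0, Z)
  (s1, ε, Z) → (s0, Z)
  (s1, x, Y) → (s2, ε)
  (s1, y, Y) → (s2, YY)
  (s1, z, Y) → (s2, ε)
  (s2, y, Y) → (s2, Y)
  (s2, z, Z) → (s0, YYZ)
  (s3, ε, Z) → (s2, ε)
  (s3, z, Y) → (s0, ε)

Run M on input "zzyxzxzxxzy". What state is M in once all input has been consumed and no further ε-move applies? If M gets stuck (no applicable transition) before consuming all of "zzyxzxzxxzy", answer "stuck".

stuck

(s0, zzyxzxzxxzy, Z)
  read z, top Z: go to s0, push Z → (s0, zyxzxzxxzy, Z)
  read z, top Z: go to s0, push Z → (s0, yxzxzxxzy, Z)
  read y, top Z: go to s1, push YZ → (s1, xzxzxxzy, YZ)
  read x, top Y: go to s2, push ε → (s2, zxzxxzy, Z)
  read z, top Z: go to s0, push YYZ → (s0, xzxxzy, YYZ)
  read x, top Y: go to s3, push Y → (s3, zxxzy, YYZ)
  read z, top Y: go to s0, push ε → (s0, xxzy, YZ)
  read x, top Y: go to s3, push Y → (s3, xzy, YZ)
No transition for (s3, x, top Y); M blocks with input xzy remaining.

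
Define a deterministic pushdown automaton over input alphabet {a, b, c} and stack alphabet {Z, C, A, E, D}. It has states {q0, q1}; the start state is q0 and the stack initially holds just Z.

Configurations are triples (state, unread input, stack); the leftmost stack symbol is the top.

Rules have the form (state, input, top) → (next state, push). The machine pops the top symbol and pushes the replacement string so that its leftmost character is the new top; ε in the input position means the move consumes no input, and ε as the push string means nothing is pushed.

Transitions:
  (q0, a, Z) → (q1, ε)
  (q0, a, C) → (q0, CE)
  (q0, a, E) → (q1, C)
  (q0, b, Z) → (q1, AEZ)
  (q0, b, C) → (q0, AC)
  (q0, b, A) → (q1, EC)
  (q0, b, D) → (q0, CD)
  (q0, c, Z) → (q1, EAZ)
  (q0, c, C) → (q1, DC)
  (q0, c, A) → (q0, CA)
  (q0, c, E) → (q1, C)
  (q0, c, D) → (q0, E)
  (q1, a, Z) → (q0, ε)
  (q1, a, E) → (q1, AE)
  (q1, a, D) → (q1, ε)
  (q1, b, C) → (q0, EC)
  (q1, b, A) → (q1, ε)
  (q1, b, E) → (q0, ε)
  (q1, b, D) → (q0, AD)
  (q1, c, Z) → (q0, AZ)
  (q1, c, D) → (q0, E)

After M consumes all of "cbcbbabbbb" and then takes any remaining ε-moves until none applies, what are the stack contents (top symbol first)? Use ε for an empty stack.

(q0, cbcbbabbbb, Z)
  read c, top Z: go to q1, push EAZ → (q1, bcbbabbbb, EAZ)
  read b, top E: go to q0, push ε → (q0, cbbabbbb, AZ)
  read c, top A: go to q0, push CA → (q0, bbabbbb, CAZ)
  read b, top C: go to q0, push AC → (q0, babbbb, ACAZ)
  read b, top A: go to q1, push EC → (q1, abbbb, ECCAZ)
  read a, top E: go to q1, push AE → (q1, bbbb, AECCAZ)
  read b, top A: go to q1, push ε → (q1, bbb, ECCAZ)
  read b, top E: go to q0, push ε → (q0, bb, CCAZ)
  read b, top C: go to q0, push AC → (q0, b, ACCAZ)
  read b, top A: go to q1, push EC → (q1, ε, ECCCAZ)
All input consumed in state q1 with stack ECCCAZ.

ECCCAZ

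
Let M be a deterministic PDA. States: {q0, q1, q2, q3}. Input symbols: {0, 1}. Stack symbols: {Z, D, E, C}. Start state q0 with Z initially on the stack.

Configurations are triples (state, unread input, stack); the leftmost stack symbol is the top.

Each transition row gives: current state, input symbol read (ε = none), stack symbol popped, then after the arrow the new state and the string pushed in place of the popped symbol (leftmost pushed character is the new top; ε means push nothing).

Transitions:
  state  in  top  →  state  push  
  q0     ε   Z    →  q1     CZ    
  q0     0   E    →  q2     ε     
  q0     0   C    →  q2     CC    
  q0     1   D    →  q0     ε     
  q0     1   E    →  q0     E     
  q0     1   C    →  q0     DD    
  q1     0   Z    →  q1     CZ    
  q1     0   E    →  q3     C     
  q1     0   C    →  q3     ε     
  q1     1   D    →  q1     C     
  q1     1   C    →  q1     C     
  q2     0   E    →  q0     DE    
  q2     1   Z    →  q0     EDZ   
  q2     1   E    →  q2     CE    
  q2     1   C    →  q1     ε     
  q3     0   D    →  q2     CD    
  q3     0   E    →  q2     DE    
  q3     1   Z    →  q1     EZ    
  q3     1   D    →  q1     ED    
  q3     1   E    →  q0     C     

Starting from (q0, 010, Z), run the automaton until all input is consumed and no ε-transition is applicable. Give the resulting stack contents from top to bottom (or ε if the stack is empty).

CZ

(q0, 010, Z)
  ε-move, top Z: go to q1, push CZ → (q1, 010, CZ)
  read 0, top C: go to q3, push ε → (q3, 10, Z)
  read 1, top Z: go to q1, push EZ → (q1, 0, EZ)
  read 0, top E: go to q3, push C → (q3, ε, CZ)
All input consumed in state q3 with stack CZ.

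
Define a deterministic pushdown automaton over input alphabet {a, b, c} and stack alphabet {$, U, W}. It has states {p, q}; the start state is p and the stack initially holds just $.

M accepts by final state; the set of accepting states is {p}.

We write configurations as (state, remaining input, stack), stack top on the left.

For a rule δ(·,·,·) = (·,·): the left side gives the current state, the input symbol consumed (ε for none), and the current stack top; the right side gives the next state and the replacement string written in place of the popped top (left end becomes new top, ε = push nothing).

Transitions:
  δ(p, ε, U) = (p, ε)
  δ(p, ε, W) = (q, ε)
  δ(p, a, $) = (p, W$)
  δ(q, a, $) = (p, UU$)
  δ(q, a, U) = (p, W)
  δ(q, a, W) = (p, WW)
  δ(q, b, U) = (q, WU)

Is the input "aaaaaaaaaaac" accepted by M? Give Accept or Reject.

Reject

(p, aaaaaaaaaaac, $)
  read a, top $: go to p, push W$ → (p, aaaaaaaaaac, W$)
  ε-move, top W: go to q, push ε → (q, aaaaaaaaaac, $)
  read a, top $: go to p, push UU$ → (p, aaaaaaaaac, UU$)
  ε-move, top U: go to p, push ε → (p, aaaaaaaaac, U$)
  ε-move, top U: go to p, push ε → (p, aaaaaaaaac, $)
  read a, top $: go to p, push W$ → (p, aaaaaaaac, W$)
  ε-move, top W: go to q, push ε → (q, aaaaaaaac, $)
  read a, top $: go to p, push UU$ → (p, aaaaaaac, UU$)
  ε-move, top U: go to p, push ε → (p, aaaaaaac, U$)
  ε-move, top U: go to p, push ε → (p, aaaaaaac, $)
  read a, top $: go to p, push W$ → (p, aaaaaac, W$)
  ε-move, top W: go to q, push ε → (q, aaaaaac, $)
  read a, top $: go to p, push UU$ → (p, aaaaac, UU$)
  ε-move, top U: go to p, push ε → (p, aaaaac, U$)
  ε-move, top U: go to p, push ε → (p, aaaaac, $)
  read a, top $: go to p, push W$ → (p, aaaac, W$)
  ε-move, top W: go to q, push ε → (q, aaaac, $)
  read a, top $: go to p, push UU$ → (p, aaac, UU$)
  ε-move, top U: go to p, push ε → (p, aaac, U$)
  ε-move, top U: go to p, push ε → (p, aaac, $)
  read a, top $: go to p, push W$ → (p, aac, W$)
  ε-move, top W: go to q, push ε → (q, aac, $)
  read a, top $: go to p, push UU$ → (p, ac, UU$)
  ε-move, top U: go to p, push ε → (p, ac, U$)
  ε-move, top U: go to p, push ε → (p, ac, $)
  read a, top $: go to p, push W$ → (p, c, W$)
  ε-move, top W: go to q, push ε → (q, c, $)
No transition applies at (q, c, $); input not fully consumed.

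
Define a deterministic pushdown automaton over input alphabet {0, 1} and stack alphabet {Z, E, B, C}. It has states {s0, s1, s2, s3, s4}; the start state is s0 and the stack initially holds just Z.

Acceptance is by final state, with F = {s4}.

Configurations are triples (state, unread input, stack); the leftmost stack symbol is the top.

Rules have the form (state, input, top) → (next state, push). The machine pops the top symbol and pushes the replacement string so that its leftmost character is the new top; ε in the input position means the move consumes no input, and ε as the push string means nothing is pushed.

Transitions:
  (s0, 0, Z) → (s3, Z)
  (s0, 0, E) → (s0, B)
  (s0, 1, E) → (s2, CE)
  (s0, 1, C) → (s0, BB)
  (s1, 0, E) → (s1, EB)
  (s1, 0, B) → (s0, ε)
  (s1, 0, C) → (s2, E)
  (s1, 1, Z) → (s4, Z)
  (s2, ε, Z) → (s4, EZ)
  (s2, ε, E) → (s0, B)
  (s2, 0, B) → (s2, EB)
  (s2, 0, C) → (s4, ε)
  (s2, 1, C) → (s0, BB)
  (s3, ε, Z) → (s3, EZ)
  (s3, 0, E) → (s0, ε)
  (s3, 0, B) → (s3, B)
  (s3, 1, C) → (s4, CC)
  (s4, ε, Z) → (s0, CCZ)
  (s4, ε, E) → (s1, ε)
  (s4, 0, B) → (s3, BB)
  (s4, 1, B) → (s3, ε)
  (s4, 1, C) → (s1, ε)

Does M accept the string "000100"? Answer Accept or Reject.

Reject

(s0, 000100, Z) ⊢ (s3, 00100, Z) ⊢ (s3, 00100, EZ) ⊢ (s0, 0100, Z) ⊢ (s3, 100, Z) ⊢ (s3, 100, EZ)
No transition applies at (s3, 100, EZ); input not fully consumed.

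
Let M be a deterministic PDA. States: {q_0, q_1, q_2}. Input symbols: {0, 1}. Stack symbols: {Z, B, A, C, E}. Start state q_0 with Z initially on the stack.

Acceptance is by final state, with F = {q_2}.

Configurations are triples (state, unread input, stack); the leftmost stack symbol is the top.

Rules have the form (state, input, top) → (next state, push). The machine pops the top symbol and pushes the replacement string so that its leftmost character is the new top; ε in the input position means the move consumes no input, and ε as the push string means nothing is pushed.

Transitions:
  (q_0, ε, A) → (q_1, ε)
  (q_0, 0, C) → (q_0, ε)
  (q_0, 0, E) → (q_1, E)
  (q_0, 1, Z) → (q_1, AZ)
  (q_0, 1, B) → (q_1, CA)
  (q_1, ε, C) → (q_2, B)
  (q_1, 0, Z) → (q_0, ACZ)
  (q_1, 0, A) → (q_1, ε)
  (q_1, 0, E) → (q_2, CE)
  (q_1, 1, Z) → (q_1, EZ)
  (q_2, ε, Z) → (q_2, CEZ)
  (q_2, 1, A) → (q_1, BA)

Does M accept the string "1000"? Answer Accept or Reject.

Reject

(q_0, 1000, Z) ⊢ (q_1, 000, AZ) ⊢ (q_1, 00, Z) ⊢ (q_0, 0, ACZ) ⊢ (q_1, 0, CZ) ⊢ (q_2, 0, BZ)
No transition applies at (q_2, 0, BZ); input not fully consumed.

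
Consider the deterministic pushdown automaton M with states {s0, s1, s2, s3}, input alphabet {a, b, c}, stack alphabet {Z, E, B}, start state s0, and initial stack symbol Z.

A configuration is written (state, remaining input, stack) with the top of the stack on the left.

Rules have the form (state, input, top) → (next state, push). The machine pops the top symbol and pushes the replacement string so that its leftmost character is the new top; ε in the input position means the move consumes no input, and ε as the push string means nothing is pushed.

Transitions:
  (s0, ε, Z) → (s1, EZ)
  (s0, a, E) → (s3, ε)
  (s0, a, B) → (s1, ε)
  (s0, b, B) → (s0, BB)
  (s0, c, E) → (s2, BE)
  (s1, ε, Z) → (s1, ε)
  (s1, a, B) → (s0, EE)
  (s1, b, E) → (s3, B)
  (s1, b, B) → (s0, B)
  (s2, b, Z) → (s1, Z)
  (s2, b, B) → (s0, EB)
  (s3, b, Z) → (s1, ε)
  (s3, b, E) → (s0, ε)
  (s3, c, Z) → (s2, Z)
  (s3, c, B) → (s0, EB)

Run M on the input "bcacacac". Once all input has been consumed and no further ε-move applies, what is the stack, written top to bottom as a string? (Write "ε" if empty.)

(s0, bcacacac, Z)
  ε-move, top Z: go to s1, push EZ → (s1, bcacacac, EZ)
  read b, top E: go to s3, push B → (s3, cacacac, BZ)
  read c, top B: go to s0, push EB → (s0, acacac, EBZ)
  read a, top E: go to s3, push ε → (s3, cacac, BZ)
  read c, top B: go to s0, push EB → (s0, acac, EBZ)
  read a, top E: go to s3, push ε → (s3, cac, BZ)
  read c, top B: go to s0, push EB → (s0, ac, EBZ)
  read a, top E: go to s3, push ε → (s3, c, BZ)
  read c, top B: go to s0, push EB → (s0, ε, EBZ)
All input consumed in state s0 with stack EBZ.

EBZ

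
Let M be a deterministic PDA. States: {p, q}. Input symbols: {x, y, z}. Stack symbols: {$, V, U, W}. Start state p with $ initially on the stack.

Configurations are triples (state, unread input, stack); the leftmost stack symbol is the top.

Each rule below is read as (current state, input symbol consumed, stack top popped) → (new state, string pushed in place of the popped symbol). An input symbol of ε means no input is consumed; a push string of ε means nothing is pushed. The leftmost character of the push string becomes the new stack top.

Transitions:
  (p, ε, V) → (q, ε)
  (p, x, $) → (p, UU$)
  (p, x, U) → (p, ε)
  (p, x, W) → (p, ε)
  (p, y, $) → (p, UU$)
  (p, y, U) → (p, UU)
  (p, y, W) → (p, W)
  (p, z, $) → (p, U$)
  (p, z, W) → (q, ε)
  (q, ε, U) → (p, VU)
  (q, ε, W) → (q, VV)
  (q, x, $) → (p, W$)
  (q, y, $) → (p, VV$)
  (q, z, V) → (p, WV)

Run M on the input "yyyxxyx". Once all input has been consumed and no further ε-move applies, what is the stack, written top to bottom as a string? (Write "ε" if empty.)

UU$

(p, yyyxxyx, $) ⊢ (p, yyxxyx, UU$) ⊢ (p, yxxyx, UUU$) ⊢ (p, xxyx, UUUU$) ⊢ (p, xyx, UUU$) ⊢ (p, yx, UU$) ⊢ (p, x, UUU$) ⊢ (p, ε, UU$)
All input consumed in state p with stack UU$.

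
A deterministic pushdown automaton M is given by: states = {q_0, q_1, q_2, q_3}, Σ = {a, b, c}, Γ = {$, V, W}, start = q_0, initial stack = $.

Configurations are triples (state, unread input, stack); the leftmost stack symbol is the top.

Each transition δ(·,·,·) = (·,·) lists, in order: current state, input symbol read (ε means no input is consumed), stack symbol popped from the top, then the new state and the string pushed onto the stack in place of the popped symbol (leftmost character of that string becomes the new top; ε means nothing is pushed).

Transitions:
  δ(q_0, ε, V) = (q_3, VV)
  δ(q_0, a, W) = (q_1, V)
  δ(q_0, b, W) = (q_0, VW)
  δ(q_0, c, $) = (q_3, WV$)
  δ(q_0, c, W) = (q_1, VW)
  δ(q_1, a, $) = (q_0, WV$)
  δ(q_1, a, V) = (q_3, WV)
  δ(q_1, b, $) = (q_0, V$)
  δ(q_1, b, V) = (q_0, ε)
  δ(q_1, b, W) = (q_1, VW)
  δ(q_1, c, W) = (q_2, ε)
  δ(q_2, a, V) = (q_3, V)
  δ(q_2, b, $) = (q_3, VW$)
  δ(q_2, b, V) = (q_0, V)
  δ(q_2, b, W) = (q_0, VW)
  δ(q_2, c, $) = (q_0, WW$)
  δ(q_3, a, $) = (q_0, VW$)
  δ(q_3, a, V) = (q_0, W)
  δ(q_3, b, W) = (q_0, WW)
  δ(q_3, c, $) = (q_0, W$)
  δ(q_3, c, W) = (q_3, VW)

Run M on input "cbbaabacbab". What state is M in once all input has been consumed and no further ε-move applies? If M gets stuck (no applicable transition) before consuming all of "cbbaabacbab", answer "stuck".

(q_0, cbbaabacbab, $)
  read c, top $: go to q_3, push WV$ → (q_3, bbaabacbab, WV$)
  read b, top W: go to q_0, push WW → (q_0, baabacbab, WWV$)
  read b, top W: go to q_0, push VW → (q_0, aabacbab, VWWV$)
  ε-move, top V: go to q_3, push VV → (q_3, aabacbab, VVWWV$)
  read a, top V: go to q_0, push W → (q_0, abacbab, WVWWV$)
  read a, top W: go to q_1, push V → (q_1, bacbab, VVWWV$)
  read b, top V: go to q_0, push ε → (q_0, acbab, VWWV$)
  ε-move, top V: go to q_3, push VV → (q_3, acbab, VVWWV$)
  read a, top V: go to q_0, push W → (q_0, cbab, WVWWV$)
  read c, top W: go to q_1, push VW → (q_1, bab, VWVWWV$)
  read b, top V: go to q_0, push ε → (q_0, ab, WVWWV$)
  read a, top W: go to q_1, push V → (q_1, b, VVWWV$)
  read b, top V: go to q_0, push ε → (q_0, ε, VWWV$)
  ε-move, top V: go to q_3, push VV → (q_3, ε, VVWWV$)
All input consumed; M is in state q_3.

q_3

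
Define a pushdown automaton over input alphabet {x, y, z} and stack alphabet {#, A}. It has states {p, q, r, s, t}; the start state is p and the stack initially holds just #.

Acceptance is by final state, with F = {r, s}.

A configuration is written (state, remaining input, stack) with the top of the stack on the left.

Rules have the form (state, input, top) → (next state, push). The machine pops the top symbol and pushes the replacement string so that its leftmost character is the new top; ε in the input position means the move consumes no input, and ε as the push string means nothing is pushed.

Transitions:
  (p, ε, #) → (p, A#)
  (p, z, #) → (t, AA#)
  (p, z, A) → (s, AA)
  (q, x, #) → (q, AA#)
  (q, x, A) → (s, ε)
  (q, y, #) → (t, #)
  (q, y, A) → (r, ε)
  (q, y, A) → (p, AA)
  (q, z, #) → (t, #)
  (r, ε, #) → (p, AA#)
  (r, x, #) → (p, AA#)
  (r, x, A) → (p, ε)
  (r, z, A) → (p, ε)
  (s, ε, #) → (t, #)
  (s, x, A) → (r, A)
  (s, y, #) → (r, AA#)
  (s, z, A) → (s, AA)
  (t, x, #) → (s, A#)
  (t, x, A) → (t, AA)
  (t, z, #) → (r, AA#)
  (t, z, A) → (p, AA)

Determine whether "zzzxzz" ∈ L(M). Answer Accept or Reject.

Accept

One accepting computation: (p, zzzxzz, #) ⊢ (t, zzxzz, AA#) ⊢ (p, zxzz, AAA#) ⊢ (s, xzz, AAAA#) ⊢ (r, zz, AAAA#) ⊢ (p, z, AAA#) ⊢ (s, ε, AAAA#)
All input consumed and state s ∈ F.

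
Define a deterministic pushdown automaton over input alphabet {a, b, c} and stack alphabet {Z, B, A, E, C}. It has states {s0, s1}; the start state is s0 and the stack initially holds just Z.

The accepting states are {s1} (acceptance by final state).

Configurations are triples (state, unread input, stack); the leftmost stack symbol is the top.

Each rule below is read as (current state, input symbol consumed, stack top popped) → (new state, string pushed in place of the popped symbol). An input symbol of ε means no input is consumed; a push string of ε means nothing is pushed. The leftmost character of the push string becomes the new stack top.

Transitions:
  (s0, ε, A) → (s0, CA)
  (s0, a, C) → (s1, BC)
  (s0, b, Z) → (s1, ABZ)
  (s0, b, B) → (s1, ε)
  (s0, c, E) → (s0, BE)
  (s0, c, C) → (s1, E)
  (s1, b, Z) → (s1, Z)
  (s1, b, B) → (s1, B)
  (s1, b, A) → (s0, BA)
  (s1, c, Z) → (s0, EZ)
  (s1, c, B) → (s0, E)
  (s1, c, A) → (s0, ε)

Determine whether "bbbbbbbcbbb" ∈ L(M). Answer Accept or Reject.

Accept

(s0, bbbbbbbcbbb, Z)
  read b, top Z: go to s1, push ABZ → (s1, bbbbbbcbbb, ABZ)
  read b, top A: go to s0, push BA → (s0, bbbbbcbbb, BABZ)
  read b, top B: go to s1, push ε → (s1, bbbbcbbb, ABZ)
  read b, top A: go to s0, push BA → (s0, bbbcbbb, BABZ)
  read b, top B: go to s1, push ε → (s1, bbcbbb, ABZ)
  read b, top A: go to s0, push BA → (s0, bcbbb, BABZ)
  read b, top B: go to s1, push ε → (s1, cbbb, ABZ)
  read c, top A: go to s0, push ε → (s0, bbb, BZ)
  read b, top B: go to s1, push ε → (s1, bb, Z)
  read b, top Z: go to s1, push Z → (s1, b, Z)
  read b, top Z: go to s1, push Z → (s1, ε, Z)
All input consumed; state s1 ∈ F.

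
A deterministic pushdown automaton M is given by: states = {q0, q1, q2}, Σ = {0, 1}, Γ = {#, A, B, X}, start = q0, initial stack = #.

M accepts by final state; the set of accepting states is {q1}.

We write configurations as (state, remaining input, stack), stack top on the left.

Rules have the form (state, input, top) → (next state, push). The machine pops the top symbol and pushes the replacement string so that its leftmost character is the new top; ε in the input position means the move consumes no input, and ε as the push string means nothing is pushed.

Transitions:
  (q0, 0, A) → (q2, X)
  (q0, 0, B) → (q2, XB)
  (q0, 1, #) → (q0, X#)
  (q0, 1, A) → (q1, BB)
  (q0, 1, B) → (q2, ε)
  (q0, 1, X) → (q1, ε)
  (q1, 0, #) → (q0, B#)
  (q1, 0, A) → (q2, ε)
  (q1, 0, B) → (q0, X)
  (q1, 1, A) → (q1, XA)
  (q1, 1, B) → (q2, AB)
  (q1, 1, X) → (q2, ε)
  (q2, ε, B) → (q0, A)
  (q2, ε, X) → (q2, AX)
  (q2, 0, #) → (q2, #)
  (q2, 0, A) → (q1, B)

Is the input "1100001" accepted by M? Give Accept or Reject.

(q0, 1100001, #)
  read 1, top #: go to q0, push X# → (q0, 100001, X#)
  read 1, top X: go to q1, push ε → (q1, 00001, #)
  read 0, top #: go to q0, push B# → (q0, 0001, B#)
  read 0, top B: go to q2, push XB → (q2, 001, XB#)
  ε-move, top X: go to q2, push AX → (q2, 001, AXB#)
  read 0, top A: go to q1, push B → (q1, 01, BXB#)
  read 0, top B: go to q0, push X → (q0, 1, XXB#)
  read 1, top X: go to q1, push ε → (q1, ε, XB#)
All input consumed; state q1 ∈ F.

Accept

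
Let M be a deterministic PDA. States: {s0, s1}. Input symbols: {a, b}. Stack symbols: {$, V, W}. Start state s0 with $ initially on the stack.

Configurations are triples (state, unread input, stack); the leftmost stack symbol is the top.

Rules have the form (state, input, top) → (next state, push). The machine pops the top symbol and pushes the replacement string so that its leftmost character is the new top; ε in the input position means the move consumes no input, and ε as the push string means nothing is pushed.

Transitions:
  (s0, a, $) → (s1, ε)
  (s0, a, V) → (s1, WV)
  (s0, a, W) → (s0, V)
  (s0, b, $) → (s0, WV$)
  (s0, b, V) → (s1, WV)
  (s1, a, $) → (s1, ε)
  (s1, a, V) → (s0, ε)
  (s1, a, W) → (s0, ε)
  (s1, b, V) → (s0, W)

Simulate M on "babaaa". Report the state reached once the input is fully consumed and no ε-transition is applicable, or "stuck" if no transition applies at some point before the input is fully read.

(s0, babaaa, $)
  read b, top $: go to s0, push WV$ → (s0, abaaa, WV$)
  read a, top W: go to s0, push V → (s0, baaa, VV$)
  read b, top V: go to s1, push WV → (s1, aaa, WVV$)
  read a, top W: go to s0, push ε → (s0, aa, VV$)
  read a, top V: go to s1, push WV → (s1, a, WVV$)
  read a, top W: go to s0, push ε → (s0, ε, VV$)
All input consumed; M is in state s0.

s0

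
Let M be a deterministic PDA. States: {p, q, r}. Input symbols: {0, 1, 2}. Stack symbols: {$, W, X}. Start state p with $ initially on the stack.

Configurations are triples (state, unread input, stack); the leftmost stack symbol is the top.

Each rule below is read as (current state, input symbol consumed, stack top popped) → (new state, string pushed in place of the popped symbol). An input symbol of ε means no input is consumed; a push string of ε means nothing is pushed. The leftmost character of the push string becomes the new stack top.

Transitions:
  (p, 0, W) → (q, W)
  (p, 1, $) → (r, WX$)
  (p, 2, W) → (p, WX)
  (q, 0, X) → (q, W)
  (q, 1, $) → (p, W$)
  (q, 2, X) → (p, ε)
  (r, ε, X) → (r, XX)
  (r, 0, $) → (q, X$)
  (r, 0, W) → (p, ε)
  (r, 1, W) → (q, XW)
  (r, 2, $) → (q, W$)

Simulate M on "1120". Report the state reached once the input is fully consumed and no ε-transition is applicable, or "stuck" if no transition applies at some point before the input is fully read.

q

(p, 1120, $)
  read 1, top $: go to r, push WX$ → (r, 120, WX$)
  read 1, top W: go to q, push XW → (q, 20, XWX$)
  read 2, top X: go to p, push ε → (p, 0, WX$)
  read 0, top W: go to q, push W → (q, ε, WX$)
All input consumed; M is in state q.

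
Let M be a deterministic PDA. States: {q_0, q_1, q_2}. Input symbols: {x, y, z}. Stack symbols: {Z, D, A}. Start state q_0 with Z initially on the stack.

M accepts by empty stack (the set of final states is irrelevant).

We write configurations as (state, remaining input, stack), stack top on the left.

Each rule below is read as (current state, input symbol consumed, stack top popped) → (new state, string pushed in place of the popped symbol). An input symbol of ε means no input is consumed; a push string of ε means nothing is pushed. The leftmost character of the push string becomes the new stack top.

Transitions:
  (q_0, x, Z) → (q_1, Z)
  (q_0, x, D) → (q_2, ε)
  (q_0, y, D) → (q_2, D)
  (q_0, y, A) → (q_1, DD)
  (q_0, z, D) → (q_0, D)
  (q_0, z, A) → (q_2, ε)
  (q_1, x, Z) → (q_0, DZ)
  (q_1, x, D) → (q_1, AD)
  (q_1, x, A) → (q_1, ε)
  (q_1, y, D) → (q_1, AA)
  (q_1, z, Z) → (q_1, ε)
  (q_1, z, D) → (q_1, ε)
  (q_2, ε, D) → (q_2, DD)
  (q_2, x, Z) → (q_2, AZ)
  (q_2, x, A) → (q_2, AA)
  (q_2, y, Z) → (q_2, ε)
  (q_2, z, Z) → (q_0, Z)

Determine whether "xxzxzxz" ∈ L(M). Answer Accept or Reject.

(q_0, xxzxzxz, Z)
  read x, top Z: go to q_1, push Z → (q_1, xzxzxz, Z)
  read x, top Z: go to q_0, push DZ → (q_0, zxzxz, DZ)
  read z, top D: go to q_0, push D → (q_0, xzxz, DZ)
  read x, top D: go to q_2, push ε → (q_2, zxz, Z)
  read z, top Z: go to q_0, push Z → (q_0, xz, Z)
  read x, top Z: go to q_1, push Z → (q_1, z, Z)
  read z, top Z: go to q_1, push ε → (q_1, ε, ε)
All input consumed and the stack is empty.

Accept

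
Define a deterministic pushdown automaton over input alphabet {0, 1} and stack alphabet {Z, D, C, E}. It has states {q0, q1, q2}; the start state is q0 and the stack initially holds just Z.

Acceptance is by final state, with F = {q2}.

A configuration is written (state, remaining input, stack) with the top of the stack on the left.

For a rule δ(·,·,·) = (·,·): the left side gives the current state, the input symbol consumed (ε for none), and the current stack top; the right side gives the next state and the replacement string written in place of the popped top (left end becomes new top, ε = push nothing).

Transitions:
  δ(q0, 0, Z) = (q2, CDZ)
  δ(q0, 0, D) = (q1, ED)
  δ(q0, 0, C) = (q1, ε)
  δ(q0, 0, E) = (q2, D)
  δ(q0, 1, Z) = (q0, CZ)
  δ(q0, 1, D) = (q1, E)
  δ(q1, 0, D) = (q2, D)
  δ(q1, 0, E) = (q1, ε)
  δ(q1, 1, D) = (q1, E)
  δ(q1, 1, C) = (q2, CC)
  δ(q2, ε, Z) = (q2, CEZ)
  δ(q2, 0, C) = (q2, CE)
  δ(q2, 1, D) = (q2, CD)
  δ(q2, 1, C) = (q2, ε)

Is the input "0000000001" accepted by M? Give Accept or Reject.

Accept

(q0, 0000000001, Z)
  read 0, top Z: go to q2, push CDZ → (q2, 000000001, CDZ)
  read 0, top C: go to q2, push CE → (q2, 00000001, CEDZ)
  read 0, top C: go to q2, push CE → (q2, 0000001, CEEDZ)
  read 0, top C: go to q2, push CE → (q2, 000001, CEEEDZ)
  read 0, top C: go to q2, push CE → (q2, 00001, CEEEEDZ)
  read 0, top C: go to q2, push CE → (q2, 0001, CEEEEEDZ)
  read 0, top C: go to q2, push CE → (q2, 001, CEEEEEEDZ)
  read 0, top C: go to q2, push CE → (q2, 01, CEEEEEEEDZ)
  read 0, top C: go to q2, push CE → (q2, 1, CEEEEEEEEDZ)
  read 1, top C: go to q2, push ε → (q2, ε, EEEEEEEEDZ)
All input consumed; state q2 ∈ F.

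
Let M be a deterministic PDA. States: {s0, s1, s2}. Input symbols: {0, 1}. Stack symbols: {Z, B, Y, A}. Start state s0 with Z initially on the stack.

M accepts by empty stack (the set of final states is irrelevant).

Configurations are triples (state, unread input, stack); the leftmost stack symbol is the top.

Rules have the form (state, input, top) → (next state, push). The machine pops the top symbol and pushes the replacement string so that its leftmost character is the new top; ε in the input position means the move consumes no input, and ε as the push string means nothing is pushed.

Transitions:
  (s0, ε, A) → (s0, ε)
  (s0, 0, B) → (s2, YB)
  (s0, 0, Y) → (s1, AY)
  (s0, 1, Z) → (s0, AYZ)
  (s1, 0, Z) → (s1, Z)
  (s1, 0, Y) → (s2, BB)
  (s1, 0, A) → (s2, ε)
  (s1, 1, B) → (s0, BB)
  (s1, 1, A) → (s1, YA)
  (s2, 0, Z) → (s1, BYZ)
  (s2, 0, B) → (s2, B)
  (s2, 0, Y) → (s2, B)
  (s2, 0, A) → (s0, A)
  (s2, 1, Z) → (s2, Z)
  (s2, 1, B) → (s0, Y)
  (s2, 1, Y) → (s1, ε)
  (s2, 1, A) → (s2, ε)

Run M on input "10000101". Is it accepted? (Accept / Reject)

Reject

(s0, 10000101, Z) ⊢ (s0, 0000101, AYZ) ⊢ (s0, 0000101, YZ) ⊢ (s1, 000101, AYZ) ⊢ (s2, 00101, YZ) ⊢ (s2, 0101, BZ) ⊢ (s2, 101, BZ) ⊢ (s0, 01, YZ) ⊢ (s1, 1, AYZ) ⊢ (s1, ε, YAYZ)
All input consumed; stack is YAYZ, not empty, and no further ε-move applies.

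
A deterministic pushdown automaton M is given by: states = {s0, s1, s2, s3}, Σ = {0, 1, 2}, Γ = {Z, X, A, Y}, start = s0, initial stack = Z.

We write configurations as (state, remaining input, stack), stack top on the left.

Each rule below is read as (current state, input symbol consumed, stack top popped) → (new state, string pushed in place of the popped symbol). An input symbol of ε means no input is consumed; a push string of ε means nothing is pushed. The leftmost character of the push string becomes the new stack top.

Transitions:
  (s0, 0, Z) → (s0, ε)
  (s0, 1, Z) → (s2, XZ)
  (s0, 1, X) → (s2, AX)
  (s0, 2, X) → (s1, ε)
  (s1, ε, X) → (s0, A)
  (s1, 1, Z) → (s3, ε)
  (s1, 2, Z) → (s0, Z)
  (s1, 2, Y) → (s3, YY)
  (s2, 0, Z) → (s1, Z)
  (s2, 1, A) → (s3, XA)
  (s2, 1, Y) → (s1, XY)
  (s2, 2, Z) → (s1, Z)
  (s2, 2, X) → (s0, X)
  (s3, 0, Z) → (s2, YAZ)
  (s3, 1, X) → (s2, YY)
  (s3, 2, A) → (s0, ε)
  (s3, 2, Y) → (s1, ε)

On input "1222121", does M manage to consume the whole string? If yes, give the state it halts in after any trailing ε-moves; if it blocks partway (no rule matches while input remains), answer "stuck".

s2

(s0, 1222121, Z)
  read 1, top Z: go to s2, push XZ → (s2, 222121, XZ)
  read 2, top X: go to s0, push X → (s0, 22121, XZ)
  read 2, top X: go to s1, push ε → (s1, 2121, Z)
  read 2, top Z: go to s0, push Z → (s0, 121, Z)
  read 1, top Z: go to s2, push XZ → (s2, 21, XZ)
  read 2, top X: go to s0, push X → (s0, 1, XZ)
  read 1, top X: go to s2, push AX → (s2, ε, AXZ)
All input consumed; M is in state s2.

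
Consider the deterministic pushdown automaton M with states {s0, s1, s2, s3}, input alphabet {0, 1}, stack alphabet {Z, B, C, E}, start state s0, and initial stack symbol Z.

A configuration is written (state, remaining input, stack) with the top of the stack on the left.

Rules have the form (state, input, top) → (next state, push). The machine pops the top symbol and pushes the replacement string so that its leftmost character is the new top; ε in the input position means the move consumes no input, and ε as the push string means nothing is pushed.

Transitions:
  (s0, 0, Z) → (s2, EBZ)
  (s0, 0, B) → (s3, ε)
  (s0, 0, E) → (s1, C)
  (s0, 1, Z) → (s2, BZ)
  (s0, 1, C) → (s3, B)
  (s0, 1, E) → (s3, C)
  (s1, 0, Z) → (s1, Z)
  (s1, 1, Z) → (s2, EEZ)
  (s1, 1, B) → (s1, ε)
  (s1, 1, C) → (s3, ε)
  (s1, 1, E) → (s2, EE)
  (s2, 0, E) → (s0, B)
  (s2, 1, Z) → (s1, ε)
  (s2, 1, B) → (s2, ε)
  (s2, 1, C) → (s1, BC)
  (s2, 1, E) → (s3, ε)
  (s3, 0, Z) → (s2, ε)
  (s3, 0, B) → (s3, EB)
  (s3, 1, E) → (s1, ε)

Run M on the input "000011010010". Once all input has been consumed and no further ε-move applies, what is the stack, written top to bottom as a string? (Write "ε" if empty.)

Z

(s0, 000011010010, Z) ⊢ (s2, 00011010010, EBZ) ⊢ (s0, 0011010010, BBZ) ⊢ (s3, 011010010, BZ) ⊢ (s3, 11010010, EBZ) ⊢ (s1, 1010010, BZ) ⊢ (s1, 010010, Z) ⊢ (s1, 10010, Z) ⊢ (s2, 0010, EEZ) ⊢ (s0, 010, BEZ) ⊢ (s3, 10, EZ) ⊢ (s1, 0, Z) ⊢ (s1, ε, Z)
All input consumed in state s1 with stack Z.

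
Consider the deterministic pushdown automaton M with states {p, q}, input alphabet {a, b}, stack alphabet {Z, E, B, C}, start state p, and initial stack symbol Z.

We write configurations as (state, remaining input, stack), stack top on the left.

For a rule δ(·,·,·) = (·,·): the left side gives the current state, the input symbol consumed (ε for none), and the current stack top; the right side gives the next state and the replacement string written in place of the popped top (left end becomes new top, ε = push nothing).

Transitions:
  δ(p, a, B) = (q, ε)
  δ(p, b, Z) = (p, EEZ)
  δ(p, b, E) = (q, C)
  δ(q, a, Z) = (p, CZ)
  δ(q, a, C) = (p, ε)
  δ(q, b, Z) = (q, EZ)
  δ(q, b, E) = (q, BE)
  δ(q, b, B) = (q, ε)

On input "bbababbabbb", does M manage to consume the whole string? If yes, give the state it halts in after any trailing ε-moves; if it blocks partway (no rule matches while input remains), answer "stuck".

(p, bbababbabbb, Z) ⊢ (p, bababbabbb, EEZ) ⊢ (q, ababbabbb, CEZ) ⊢ (p, babbabbb, EZ) ⊢ (q, abbabbb, CZ) ⊢ (p, bbabbb, Z) ⊢ (p, babbb, EEZ) ⊢ (q, abbb, CEZ) ⊢ (p, bbb, EZ) ⊢ (q, bb, CZ)
No transition for (q, b, top C); M blocks with input bb remaining.

stuck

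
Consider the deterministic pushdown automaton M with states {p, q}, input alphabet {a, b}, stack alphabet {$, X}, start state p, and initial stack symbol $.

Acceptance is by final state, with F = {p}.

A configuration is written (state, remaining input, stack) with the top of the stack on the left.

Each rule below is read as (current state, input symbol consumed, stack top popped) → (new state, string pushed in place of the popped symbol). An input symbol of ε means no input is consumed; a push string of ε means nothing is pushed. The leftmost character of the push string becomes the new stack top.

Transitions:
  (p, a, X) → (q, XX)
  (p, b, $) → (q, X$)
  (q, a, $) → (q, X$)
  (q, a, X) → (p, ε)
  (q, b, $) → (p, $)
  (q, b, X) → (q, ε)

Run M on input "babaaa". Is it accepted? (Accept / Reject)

(p, babaaa, $)
  read b, top $: go to q, push X$ → (q, abaaa, X$)
  read a, top X: go to p, push ε → (p, baaa, $)
  read b, top $: go to q, push X$ → (q, aaa, X$)
  read a, top X: go to p, push ε → (p, aa, $)
No transition applies at (p, aa, $); input not fully consumed.

Reject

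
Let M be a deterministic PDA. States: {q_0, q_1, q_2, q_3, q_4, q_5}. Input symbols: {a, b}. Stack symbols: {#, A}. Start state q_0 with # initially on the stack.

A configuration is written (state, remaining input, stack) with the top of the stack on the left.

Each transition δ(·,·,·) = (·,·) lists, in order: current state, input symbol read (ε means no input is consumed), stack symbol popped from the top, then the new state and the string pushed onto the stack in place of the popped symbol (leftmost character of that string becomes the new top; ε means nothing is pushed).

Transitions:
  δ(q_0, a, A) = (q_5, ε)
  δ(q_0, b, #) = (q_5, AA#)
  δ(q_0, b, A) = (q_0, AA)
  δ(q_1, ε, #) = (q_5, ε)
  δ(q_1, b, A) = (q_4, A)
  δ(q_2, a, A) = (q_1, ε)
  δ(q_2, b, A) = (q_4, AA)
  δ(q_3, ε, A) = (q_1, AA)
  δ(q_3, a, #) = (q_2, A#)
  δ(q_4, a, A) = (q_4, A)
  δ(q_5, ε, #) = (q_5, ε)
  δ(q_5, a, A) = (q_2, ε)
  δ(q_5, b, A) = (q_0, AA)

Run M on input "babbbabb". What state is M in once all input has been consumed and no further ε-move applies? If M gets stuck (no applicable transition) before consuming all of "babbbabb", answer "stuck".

(q_0, babbbabb, #)
  read b, top #: go to q_5, push AA# → (q_5, abbbabb, AA#)
  read a, top A: go to q_2, push ε → (q_2, bbbabb, A#)
  read b, top A: go to q_4, push AA → (q_4, bbabb, AA#)
No transition for (q_4, b, top A); M blocks with input bbabb remaining.

stuck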